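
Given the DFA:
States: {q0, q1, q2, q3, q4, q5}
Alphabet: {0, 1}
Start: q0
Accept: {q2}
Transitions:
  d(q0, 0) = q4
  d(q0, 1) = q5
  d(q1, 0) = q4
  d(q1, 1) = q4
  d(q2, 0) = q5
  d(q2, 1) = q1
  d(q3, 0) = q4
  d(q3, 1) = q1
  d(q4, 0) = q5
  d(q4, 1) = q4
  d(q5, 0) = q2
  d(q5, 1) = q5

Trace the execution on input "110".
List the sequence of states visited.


Input: 110
d(q0, 1) = q5
d(q5, 1) = q5
d(q5, 0) = q2


q0 -> q5 -> q5 -> q2


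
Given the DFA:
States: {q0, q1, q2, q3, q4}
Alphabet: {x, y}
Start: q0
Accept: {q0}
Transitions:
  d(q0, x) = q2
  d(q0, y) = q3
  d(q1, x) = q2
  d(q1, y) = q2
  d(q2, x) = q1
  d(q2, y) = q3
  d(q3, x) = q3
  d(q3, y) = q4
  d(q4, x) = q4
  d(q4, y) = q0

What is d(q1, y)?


Looking up transition d(q1, y)

q2


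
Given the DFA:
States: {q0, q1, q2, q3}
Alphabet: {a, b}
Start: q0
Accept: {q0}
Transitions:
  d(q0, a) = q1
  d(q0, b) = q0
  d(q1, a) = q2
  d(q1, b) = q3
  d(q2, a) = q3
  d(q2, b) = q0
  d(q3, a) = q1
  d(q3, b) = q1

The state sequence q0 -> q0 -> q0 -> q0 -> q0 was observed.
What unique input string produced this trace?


Trace back each transition to find the symbol:
  q0 --[b]--> q0
  q0 --[b]--> q0
  q0 --[b]--> q0
  q0 --[b]--> q0

"bbbb"


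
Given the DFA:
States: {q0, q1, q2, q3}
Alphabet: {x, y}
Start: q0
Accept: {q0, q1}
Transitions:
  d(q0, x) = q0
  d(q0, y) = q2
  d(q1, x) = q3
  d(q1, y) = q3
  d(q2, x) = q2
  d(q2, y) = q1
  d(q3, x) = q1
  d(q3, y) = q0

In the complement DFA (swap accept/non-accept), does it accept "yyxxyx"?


Trace: q0 -> q2 -> q1 -> q3 -> q1 -> q3 -> q1
Final: q1
Original accept: {q0, q1}
Complement: q1 is in original accept

No, complement rejects (original accepts)


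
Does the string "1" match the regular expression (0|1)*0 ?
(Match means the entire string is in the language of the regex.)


|string| = 1; first = '1'; last = '1'

No, "1" does not match (0|1)*0


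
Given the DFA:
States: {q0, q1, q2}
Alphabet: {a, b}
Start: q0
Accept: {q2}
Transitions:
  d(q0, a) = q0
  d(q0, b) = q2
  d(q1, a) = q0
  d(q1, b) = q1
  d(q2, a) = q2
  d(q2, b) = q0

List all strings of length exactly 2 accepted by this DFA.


All strings of length 2: 4 total
Accepted: 2

"ab", "ba"


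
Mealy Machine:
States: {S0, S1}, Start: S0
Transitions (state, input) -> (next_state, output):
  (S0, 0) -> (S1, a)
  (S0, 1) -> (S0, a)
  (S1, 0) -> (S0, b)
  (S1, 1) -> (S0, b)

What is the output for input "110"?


Step-by-step:
  (S0, 1) -> (S0, a)
  (S0, 1) -> (S0, a)
  (S0, 0) -> (S1, a)

"aaa"


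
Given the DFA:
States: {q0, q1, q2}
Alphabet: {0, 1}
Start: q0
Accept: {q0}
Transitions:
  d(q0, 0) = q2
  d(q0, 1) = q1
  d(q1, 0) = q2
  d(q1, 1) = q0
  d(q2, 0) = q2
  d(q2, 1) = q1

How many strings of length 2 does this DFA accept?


Enumerating all length-2 strings:
  "00" -> q2 [reject]
  "01" -> q1 [reject]
  "10" -> q2 [reject]
  "11" -> q0 [accept]

1 out of 4


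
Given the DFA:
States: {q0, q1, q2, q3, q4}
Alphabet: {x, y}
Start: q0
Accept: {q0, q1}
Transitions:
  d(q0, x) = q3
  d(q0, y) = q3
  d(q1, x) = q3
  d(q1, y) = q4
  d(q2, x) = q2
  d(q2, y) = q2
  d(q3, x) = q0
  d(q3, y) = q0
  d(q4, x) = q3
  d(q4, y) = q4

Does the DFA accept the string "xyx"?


Trace: q0 -> q3 -> q0 -> q3
Final state: q3
Accept states: {q0, q1}

No, rejected (final state q3 is not an accept state)


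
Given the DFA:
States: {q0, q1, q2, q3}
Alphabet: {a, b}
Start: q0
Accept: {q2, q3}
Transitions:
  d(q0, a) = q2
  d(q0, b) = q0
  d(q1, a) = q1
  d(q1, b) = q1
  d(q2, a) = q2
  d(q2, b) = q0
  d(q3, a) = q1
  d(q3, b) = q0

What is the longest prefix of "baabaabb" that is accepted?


Run the DFA, marking each prefix where the state is accepting:
  "" -> q0 [reject]
  "b" -> q0 [reject]
  "ba" -> q2 [accept]
  "baa" -> q2 [accept]
  "baab" -> q0 [reject]
  "baaba" -> q2 [accept]
  "baabaa" -> q2 [accept]
  "baabaab" -> q0 [reject]
  "baabaabb" -> q0 [reject]

"baabaa"


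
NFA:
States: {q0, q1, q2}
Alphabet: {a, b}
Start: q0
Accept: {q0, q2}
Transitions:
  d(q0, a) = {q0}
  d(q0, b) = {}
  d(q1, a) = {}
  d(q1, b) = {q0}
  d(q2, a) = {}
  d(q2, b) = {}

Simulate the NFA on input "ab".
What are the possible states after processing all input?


Start: {q0}
  --a--> {q0}
  --b--> {}

{} (empty set, no valid transitions)


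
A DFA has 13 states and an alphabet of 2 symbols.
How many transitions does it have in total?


Each state has exactly one transition per symbol.
13 * 2 = 26

26


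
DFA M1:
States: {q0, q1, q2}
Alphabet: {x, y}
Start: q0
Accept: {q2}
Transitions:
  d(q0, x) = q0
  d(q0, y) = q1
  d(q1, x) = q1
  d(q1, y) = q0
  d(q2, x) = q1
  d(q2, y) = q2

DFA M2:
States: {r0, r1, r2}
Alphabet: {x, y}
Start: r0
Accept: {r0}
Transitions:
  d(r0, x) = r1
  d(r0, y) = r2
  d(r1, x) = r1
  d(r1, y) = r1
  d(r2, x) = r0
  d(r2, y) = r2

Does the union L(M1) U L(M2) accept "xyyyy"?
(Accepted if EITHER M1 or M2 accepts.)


M1: final=q0 accepted=False
M2: final=r1 accepted=False

No, union rejects (neither accepts)


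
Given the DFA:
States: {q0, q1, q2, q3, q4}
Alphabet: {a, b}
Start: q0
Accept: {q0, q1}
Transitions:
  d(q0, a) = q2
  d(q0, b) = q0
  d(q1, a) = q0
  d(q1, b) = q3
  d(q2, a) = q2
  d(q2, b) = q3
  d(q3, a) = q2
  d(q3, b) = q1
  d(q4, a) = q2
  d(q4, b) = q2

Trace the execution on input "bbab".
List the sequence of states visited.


Input: bbab
d(q0, b) = q0
d(q0, b) = q0
d(q0, a) = q2
d(q2, b) = q3


q0 -> q0 -> q0 -> q2 -> q3


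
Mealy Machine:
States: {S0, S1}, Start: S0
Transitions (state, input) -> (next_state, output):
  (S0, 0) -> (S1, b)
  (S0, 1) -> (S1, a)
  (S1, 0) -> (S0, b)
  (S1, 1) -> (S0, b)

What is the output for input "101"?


Step-by-step:
  (S0, 1) -> (S1, a)
  (S1, 0) -> (S0, b)
  (S0, 1) -> (S1, a)

"aba"


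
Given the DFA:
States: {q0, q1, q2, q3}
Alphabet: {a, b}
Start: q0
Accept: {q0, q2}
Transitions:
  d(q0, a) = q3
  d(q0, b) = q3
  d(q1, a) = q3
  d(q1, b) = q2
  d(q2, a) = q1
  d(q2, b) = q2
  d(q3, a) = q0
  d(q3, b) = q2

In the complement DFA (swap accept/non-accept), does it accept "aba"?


Trace: q0 -> q3 -> q2 -> q1
Final: q1
Original accept: {q0, q2}
Complement: q1 is not in original accept

Yes, complement accepts (original rejects)


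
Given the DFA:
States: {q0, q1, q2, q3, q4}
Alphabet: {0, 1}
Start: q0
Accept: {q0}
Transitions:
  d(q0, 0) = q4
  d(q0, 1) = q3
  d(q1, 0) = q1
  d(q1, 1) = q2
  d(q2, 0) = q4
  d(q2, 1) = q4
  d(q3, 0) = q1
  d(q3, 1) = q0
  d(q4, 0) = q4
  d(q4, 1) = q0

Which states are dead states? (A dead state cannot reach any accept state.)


Forward reachability from each state:
  q0 -> reaches accept state q0 (live)
  q1 -> reaches accept state q0 (live)
  q2 -> reaches accept state q0 (live)
  q3 -> reaches accept state q0 (live)
  q4 -> reaches accept state q0 (live)

None (all states can reach an accept state)


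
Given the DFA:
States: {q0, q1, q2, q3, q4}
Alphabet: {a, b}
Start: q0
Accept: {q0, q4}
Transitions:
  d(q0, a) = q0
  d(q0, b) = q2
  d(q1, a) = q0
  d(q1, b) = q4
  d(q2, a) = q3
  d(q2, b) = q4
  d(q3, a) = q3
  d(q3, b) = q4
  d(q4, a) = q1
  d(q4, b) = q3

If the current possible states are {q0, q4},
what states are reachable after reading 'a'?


Apply transition on 'a' from each current state:
  d(q0, a) = q0
  d(q4, a) = q1

{q0, q1}


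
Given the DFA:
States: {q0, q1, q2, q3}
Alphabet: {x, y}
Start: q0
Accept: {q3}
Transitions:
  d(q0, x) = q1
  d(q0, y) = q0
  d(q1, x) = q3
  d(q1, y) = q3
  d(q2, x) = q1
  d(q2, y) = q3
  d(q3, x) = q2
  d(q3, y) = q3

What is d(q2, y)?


Looking up transition d(q2, y)

q3


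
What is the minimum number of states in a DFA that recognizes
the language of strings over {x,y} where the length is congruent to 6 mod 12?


States track (length) mod 12.
Need 12 states: one per remainder 0..11; accept = remainder 6.

12


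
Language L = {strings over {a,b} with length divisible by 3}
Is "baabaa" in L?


length = 6; 6 mod 3 = 0

Yes, "baabaa" is in L


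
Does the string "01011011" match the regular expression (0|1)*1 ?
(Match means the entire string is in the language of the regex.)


|string| = 8; first = '0'; last = '1'

Yes, "01011011" matches (0|1)*1


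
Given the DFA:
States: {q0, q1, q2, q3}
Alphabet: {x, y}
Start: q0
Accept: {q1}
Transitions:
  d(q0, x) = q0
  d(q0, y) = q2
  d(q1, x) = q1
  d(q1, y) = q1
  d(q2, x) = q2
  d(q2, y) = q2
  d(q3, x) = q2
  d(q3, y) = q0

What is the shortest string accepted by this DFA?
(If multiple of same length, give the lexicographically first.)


BFS by string length (lex-first path to each state shown):
  len 0: q0<-""
  len 1: q0<-"x", q2<-"y"
  len 2: q0<-"xx", q2<-"xy"
  len 3: q0<-"xxx", q2<-"xxy"
  len 4: q0<-"xxxx", q2<-"xxxy"
  len 5: q0<-"xxxxx", q2<-"xxxxy"
  len 6: q0<-"xxxxxx", q2<-"xxxxxy"
  len 7: q0<-"xxxxxxx", q2<-"xxxxxxy"
  len 8: q0<-"xxxxxxxx", q2<-"xxxxxxxy"

No string accepted (empty language)


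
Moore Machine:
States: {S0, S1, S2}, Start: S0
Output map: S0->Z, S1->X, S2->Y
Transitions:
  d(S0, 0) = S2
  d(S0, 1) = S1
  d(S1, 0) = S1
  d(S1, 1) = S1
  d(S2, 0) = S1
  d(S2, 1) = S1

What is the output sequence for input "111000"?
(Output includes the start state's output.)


Start: S0 (output Z)
  --1--> S1 (output X)
  --1--> S1 (output X)
  --1--> S1 (output X)
  --0--> S1 (output X)
  --0--> S1 (output X)
  --0--> S1 (output X)

"ZXXXXXX"


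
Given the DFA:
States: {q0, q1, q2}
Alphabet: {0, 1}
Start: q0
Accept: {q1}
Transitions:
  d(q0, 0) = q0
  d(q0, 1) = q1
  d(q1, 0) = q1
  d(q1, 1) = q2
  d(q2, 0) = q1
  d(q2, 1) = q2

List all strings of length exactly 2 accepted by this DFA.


All strings of length 2: 4 total
Accepted: 2

"01", "10"


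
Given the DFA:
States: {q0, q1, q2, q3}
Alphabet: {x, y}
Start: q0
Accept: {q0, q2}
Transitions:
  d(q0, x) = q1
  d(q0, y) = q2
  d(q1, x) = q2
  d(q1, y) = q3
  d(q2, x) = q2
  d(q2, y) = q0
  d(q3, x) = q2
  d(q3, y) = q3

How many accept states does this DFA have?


Accept states listed: {q0, q2}
Counting: q0(1) q2(2)

2


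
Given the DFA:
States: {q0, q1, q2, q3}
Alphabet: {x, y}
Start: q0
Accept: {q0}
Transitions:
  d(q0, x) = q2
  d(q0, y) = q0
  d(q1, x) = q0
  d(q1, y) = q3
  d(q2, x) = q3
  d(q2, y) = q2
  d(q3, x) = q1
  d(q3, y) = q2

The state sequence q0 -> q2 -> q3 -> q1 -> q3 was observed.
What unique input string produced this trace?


Trace back each transition to find the symbol:
  q0 --[x]--> q2
  q2 --[x]--> q3
  q3 --[x]--> q1
  q1 --[y]--> q3

"xxxy"


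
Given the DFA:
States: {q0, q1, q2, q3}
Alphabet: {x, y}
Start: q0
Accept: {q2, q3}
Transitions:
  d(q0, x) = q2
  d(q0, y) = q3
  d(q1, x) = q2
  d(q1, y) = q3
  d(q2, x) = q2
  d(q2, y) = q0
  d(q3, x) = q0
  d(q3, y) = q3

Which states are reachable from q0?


BFS from q0:
  layer 0: {q0}
  layer 1: {q2, q3}

{q0, q2, q3}


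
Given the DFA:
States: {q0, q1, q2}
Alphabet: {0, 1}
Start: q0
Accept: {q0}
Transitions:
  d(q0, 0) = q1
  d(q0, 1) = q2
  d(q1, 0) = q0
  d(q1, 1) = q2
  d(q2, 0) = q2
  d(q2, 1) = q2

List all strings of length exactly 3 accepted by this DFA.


All strings of length 3: 8 total
Accepted: 0

None


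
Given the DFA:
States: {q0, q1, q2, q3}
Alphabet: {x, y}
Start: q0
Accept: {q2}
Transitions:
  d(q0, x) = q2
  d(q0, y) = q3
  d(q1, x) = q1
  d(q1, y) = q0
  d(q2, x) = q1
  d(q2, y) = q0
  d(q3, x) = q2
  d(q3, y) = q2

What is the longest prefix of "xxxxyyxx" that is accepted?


Run the DFA, marking each prefix where the state is accepting:
  "" -> q0 [reject]
  "x" -> q2 [accept]
  "xx" -> q1 [reject]
  "xxx" -> q1 [reject]
  "xxxx" -> q1 [reject]
  "xxxxy" -> q0 [reject]
  "xxxxyy" -> q3 [reject]
  "xxxxyyx" -> q2 [accept]
  "xxxxyyxx" -> q1 [reject]

"xxxxyyx"


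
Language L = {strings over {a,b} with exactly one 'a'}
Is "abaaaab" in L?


count('a') = 5

No, "abaaaab" is not in L


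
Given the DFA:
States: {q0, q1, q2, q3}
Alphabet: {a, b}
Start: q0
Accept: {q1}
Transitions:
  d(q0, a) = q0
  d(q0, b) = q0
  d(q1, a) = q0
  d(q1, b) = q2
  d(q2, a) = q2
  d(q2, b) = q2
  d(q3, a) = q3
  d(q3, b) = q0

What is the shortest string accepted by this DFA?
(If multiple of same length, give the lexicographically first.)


BFS by string length (lex-first path to each state shown):
  len 0: q0<-""
  len 1: q0<-"a"
  len 2: q0<-"aa"
  len 3: q0<-"aaa"
  len 4: q0<-"aaaa"
  len 5: q0<-"aaaaa"
  len 6: q0<-"aaaaaa"
  len 7: q0<-"aaaaaaa"
  len 8: q0<-"aaaaaaaa"

No string accepted (empty language)


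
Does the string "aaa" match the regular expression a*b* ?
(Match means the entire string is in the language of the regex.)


|string| = 3; first = 'a'; last = 'a'

Yes, "aaa" matches a*b*


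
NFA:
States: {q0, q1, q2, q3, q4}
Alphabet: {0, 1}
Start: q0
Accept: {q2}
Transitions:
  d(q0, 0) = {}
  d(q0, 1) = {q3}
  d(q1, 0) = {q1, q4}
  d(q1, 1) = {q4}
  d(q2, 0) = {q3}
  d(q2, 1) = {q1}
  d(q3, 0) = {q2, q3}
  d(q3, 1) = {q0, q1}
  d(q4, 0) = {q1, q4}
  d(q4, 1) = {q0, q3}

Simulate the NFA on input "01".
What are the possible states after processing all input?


Start: {q0}
  --0--> {}
  --1--> {}

{} (empty set, no valid transitions)


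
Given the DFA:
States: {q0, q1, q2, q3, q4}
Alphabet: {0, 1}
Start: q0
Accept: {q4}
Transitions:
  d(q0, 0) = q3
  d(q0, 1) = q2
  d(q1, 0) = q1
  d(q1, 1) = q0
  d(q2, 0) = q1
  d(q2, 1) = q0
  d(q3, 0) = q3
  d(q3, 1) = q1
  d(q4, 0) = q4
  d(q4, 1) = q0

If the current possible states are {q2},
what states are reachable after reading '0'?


Apply transition on '0' from each current state:
  d(q2, 0) = q1

{q1}


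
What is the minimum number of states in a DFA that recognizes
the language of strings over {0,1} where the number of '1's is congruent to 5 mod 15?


States track (count of '1') mod 15.
Need 15 states: one per remainder 0..14; accept = remainder 5.

15


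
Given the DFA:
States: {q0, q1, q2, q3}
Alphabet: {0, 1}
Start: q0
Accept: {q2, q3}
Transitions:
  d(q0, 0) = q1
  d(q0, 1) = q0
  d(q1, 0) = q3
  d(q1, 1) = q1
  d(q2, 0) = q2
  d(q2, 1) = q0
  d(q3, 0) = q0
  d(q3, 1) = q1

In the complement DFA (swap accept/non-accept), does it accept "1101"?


Trace: q0 -> q0 -> q0 -> q1 -> q1
Final: q1
Original accept: {q2, q3}
Complement: q1 is not in original accept

Yes, complement accepts (original rejects)


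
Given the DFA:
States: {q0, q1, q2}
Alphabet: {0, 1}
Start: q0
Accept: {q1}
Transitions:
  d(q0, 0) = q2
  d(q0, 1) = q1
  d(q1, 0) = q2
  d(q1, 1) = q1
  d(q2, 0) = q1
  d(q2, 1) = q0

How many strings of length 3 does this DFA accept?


Enumerating all length-3 strings:
  "000" -> q2 [reject]
  "001" -> q1 [accept]
  "010" -> q2 [reject]
  "011" -> q1 [accept]
  "100" -> q1 [accept]
  "101" -> q0 [reject]
  "110" -> q2 [reject]
  "111" -> q1 [accept]

4 out of 8


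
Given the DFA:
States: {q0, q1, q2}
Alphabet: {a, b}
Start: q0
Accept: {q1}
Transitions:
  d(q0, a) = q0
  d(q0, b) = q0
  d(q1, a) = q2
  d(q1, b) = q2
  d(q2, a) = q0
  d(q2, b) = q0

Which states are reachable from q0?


BFS from q0:
  layer 0: {q0}

{q0}


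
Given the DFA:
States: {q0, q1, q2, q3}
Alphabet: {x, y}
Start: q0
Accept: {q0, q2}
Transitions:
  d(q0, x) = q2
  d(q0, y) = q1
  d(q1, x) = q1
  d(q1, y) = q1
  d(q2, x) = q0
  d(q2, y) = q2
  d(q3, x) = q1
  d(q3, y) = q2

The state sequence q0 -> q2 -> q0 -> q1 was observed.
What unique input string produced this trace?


Trace back each transition to find the symbol:
  q0 --[x]--> q2
  q2 --[x]--> q0
  q0 --[y]--> q1

"xxy"


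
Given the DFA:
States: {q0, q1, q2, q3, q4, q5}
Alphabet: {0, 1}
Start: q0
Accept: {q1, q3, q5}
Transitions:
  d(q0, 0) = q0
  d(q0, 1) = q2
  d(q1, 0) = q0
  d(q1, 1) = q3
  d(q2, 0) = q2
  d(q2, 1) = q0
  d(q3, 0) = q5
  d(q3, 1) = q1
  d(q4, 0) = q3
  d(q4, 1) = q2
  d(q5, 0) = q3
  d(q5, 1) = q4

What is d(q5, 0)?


Looking up transition d(q5, 0)

q3


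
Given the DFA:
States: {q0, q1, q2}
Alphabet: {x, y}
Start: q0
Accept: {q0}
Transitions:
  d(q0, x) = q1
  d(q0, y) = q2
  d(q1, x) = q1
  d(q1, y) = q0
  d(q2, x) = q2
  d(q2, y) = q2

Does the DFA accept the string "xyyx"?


Trace: q0 -> q1 -> q0 -> q2 -> q2
Final state: q2
Accept states: {q0}

No, rejected (final state q2 is not an accept state)


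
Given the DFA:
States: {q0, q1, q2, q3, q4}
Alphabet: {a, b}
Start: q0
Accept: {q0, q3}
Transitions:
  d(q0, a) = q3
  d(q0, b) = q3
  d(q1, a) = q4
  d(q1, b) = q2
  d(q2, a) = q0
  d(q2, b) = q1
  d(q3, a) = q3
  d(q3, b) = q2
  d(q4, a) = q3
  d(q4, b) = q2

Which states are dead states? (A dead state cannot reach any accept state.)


Forward reachability from each state:
  q0 -> reaches accept state q0 (live)
  q1 -> reaches accept state q0 (live)
  q2 -> reaches accept state q0 (live)
  q3 -> reaches accept state q0 (live)
  q4 -> reaches accept state q0 (live)

None (all states can reach an accept state)


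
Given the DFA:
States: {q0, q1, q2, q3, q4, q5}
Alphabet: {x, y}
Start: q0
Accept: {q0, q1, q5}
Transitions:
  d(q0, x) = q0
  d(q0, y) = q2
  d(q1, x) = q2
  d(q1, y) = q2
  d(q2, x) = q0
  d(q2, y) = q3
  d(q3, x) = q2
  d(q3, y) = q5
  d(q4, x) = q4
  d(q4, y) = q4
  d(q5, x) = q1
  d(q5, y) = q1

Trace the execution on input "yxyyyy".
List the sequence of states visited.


Input: yxyyyy
d(q0, y) = q2
d(q2, x) = q0
d(q0, y) = q2
d(q2, y) = q3
d(q3, y) = q5
d(q5, y) = q1


q0 -> q2 -> q0 -> q2 -> q3 -> q5 -> q1


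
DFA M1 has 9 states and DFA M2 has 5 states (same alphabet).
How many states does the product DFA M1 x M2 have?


Product construction pairs every M1 state with every M2 state.
9 * 5 = 45

45


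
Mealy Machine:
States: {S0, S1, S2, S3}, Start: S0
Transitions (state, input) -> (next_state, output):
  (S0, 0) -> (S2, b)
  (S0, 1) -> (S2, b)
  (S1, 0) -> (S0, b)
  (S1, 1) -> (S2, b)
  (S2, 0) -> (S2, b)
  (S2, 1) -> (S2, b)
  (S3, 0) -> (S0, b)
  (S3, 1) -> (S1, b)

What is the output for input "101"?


Step-by-step:
  (S0, 1) -> (S2, b)
  (S2, 0) -> (S2, b)
  (S2, 1) -> (S2, b)

"bbb"


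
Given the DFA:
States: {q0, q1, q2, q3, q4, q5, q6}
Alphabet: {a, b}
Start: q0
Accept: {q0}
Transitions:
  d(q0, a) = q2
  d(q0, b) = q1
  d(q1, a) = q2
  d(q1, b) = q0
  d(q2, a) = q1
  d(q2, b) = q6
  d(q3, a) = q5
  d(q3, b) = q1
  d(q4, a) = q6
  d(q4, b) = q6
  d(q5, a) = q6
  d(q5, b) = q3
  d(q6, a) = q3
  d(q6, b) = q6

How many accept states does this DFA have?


Accept states listed: {q0}
Counting: q0(1)

1


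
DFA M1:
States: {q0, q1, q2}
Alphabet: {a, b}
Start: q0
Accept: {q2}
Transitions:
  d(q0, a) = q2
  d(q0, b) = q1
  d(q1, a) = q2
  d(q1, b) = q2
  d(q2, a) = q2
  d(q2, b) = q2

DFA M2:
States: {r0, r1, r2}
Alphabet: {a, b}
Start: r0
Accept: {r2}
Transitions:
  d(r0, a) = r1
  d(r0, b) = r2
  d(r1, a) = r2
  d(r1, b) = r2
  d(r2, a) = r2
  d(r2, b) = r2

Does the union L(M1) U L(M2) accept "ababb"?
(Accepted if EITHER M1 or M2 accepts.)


M1: final=q2 accepted=True
M2: final=r2 accepted=True

Yes, union accepts


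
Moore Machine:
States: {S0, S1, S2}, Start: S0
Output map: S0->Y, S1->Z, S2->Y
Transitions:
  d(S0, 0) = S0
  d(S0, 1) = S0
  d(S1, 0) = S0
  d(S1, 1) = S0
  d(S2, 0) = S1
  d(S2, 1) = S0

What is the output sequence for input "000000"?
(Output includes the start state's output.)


Start: S0 (output Y)
  --0--> S0 (output Y)
  --0--> S0 (output Y)
  --0--> S0 (output Y)
  --0--> S0 (output Y)
  --0--> S0 (output Y)
  --0--> S0 (output Y)

"YYYYYYY"


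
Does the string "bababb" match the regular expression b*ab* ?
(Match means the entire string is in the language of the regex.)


|string| = 6; first = 'b'; last = 'b'

No, "bababb" does not match b*ab*


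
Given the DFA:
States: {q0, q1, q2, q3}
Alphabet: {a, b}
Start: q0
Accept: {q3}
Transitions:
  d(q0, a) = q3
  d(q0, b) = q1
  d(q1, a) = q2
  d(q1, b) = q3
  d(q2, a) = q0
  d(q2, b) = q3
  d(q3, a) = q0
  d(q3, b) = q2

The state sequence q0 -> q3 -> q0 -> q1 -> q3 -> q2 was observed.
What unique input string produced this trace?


Trace back each transition to find the symbol:
  q0 --[a]--> q3
  q3 --[a]--> q0
  q0 --[b]--> q1
  q1 --[b]--> q3
  q3 --[b]--> q2

"aabbb"


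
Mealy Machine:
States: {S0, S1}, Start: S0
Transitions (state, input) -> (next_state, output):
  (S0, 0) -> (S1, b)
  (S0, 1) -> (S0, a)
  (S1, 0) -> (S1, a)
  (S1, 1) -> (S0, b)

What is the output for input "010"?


Step-by-step:
  (S0, 0) -> (S1, b)
  (S1, 1) -> (S0, b)
  (S0, 0) -> (S1, b)

"bbb"


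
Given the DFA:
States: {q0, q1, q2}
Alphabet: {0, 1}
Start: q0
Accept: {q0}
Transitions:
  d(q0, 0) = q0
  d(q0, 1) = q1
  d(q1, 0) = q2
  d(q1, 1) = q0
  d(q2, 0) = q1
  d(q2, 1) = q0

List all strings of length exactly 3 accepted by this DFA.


All strings of length 3: 8 total
Accepted: 4

"000", "011", "101", "110"


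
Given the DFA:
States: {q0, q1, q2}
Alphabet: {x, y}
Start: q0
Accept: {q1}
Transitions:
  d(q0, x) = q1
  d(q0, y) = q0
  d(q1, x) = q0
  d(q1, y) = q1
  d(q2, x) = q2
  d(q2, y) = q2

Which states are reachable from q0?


BFS from q0:
  layer 0: {q0}
  layer 1: {q1}

{q0, q1}


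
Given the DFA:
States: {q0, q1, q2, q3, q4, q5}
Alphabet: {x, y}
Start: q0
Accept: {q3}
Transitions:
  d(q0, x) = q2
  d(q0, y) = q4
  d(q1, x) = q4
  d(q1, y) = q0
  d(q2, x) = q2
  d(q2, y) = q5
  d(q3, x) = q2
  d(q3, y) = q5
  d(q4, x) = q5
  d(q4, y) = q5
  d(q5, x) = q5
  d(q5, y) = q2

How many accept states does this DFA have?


Accept states listed: {q3}
Counting: q3(1)

1


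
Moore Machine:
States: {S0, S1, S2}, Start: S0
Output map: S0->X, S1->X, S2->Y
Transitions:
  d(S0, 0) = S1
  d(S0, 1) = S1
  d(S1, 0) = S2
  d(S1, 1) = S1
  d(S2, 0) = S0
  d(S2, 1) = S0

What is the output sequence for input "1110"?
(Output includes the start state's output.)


Start: S0 (output X)
  --1--> S1 (output X)
  --1--> S1 (output X)
  --1--> S1 (output X)
  --0--> S2 (output Y)

"XXXXY"


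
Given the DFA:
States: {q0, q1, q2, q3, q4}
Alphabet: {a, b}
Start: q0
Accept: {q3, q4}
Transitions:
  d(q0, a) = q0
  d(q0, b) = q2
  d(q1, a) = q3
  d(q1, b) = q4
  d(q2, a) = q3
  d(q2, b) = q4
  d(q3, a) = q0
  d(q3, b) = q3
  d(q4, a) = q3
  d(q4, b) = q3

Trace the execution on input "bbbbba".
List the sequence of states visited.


Input: bbbbba
d(q0, b) = q2
d(q2, b) = q4
d(q4, b) = q3
d(q3, b) = q3
d(q3, b) = q3
d(q3, a) = q0


q0 -> q2 -> q4 -> q3 -> q3 -> q3 -> q0


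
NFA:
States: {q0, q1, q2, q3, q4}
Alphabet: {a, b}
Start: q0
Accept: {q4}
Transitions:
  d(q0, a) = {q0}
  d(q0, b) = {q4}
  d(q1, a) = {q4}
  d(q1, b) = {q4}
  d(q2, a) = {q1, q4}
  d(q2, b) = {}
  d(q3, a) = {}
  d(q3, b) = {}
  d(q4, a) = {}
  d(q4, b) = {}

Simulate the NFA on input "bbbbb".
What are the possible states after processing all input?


Start: {q0}
  --b--> {q4}
  --b--> {}
  --b--> {}
  --b--> {}
  --b--> {}

{} (empty set, no valid transitions)


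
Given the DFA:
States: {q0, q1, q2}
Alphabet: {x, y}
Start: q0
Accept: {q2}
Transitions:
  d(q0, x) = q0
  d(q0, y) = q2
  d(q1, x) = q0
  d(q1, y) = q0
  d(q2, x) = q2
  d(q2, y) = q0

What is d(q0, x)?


Looking up transition d(q0, x)

q0


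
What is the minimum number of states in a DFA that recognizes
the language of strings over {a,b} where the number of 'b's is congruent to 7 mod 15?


States track (count of 'b') mod 15.
Need 15 states: one per remainder 0..14; accept = remainder 7.

15


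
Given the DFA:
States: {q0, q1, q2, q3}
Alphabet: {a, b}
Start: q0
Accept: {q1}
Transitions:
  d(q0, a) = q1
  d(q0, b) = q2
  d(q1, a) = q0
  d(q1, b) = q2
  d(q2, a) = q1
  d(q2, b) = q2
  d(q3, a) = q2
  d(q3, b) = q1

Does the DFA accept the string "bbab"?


Trace: q0 -> q2 -> q2 -> q1 -> q2
Final state: q2
Accept states: {q1}

No, rejected (final state q2 is not an accept state)


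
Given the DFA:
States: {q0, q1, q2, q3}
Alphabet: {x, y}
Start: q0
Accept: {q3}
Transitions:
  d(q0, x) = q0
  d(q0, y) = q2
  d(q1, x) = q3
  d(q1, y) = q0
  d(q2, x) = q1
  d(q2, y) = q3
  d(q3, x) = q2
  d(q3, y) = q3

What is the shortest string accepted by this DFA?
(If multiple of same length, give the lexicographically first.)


BFS by string length (lex-first path to each state shown):
  len 0: q0<-""
  len 1: q0<-"x", q2<-"y"
  len 2: q0<-"xx", q1<-"yx", q2<-"xy", q3<-"yy"
Found accept state at length 2.

"yy"


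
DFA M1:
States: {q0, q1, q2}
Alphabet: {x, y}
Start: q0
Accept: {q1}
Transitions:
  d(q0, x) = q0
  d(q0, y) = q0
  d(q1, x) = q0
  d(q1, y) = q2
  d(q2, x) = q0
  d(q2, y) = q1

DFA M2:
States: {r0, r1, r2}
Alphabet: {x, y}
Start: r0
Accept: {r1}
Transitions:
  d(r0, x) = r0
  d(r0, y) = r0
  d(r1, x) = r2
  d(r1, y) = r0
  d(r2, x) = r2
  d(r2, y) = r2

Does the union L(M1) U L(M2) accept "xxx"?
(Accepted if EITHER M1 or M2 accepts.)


M1: final=q0 accepted=False
M2: final=r0 accepted=False

No, union rejects (neither accepts)


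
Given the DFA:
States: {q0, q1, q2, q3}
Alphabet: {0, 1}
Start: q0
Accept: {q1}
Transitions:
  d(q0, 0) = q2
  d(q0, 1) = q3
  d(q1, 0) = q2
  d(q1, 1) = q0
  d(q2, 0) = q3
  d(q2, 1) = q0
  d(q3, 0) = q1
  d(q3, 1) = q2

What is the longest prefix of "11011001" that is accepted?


Run the DFA, marking each prefix where the state is accepting:
  "" -> q0 [reject]
  "1" -> q3 [reject]
  "11" -> q2 [reject]
  "110" -> q3 [reject]
  "1101" -> q2 [reject]
  "11011" -> q0 [reject]
  "110110" -> q2 [reject]
  "1101100" -> q3 [reject]
  "11011001" -> q2 [reject]

No prefix is accepted


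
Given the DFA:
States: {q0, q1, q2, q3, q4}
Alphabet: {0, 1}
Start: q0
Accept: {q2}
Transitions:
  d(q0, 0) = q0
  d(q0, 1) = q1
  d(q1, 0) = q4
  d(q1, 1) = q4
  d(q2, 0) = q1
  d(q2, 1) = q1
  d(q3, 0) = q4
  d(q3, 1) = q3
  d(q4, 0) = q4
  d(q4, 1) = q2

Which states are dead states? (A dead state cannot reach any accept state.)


Forward reachability from each state:
  q0 -> reaches accept state q2 (live)
  q1 -> reaches accept state q2 (live)
  q2 -> reaches accept state q2 (live)
  q3 -> reaches accept state q2 (live)
  q4 -> reaches accept state q2 (live)

None (all states can reach an accept state)


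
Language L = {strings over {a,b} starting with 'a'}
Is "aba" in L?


first symbol = 'a'

Yes, "aba" is in L


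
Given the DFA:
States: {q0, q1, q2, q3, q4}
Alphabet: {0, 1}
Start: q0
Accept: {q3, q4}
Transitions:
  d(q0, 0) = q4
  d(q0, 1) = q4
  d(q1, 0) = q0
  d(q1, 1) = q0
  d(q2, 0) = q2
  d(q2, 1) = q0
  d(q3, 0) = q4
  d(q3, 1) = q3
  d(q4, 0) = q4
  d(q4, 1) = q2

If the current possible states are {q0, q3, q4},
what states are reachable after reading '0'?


Apply transition on '0' from each current state:
  d(q0, 0) = q4
  d(q3, 0) = q4
  d(q4, 0) = q4

{q4}


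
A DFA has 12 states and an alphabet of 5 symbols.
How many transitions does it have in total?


Each state has exactly one transition per symbol.
12 * 5 = 60

60


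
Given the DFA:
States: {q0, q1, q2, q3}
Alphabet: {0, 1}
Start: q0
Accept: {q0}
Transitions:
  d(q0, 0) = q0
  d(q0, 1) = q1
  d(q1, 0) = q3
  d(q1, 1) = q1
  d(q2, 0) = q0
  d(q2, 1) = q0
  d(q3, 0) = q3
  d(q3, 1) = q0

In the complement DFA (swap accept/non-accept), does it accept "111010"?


Trace: q0 -> q1 -> q1 -> q1 -> q3 -> q0 -> q0
Final: q0
Original accept: {q0}
Complement: q0 is in original accept

No, complement rejects (original accepts)


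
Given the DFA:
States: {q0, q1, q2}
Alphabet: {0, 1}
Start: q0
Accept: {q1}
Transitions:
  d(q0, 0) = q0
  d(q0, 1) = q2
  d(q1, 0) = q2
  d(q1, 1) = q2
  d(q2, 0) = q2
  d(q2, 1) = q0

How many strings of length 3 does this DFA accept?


Enumerating all length-3 strings:
  "000" -> q0 [reject]
  "001" -> q2 [reject]
  "010" -> q2 [reject]
  "011" -> q0 [reject]
  "100" -> q2 [reject]
  "101" -> q0 [reject]
  "110" -> q0 [reject]
  "111" -> q2 [reject]

0 out of 8


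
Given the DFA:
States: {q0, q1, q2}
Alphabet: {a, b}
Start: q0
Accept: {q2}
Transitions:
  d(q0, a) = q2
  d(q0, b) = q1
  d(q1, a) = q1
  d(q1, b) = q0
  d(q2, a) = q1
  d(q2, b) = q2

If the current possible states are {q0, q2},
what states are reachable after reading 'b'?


Apply transition on 'b' from each current state:
  d(q0, b) = q1
  d(q2, b) = q2

{q1, q2}


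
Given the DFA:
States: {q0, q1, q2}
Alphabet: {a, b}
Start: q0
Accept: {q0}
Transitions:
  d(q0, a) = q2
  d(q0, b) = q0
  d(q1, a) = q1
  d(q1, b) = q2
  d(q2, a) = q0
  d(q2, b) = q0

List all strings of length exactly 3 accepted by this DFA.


All strings of length 3: 8 total
Accepted: 5

"aab", "abb", "baa", "bab", "bbb"


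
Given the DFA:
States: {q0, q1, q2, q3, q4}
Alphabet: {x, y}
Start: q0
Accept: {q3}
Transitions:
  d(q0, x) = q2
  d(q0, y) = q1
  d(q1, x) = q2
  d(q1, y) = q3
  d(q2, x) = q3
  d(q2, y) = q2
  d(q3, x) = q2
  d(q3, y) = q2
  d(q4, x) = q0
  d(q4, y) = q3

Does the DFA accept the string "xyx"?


Trace: q0 -> q2 -> q2 -> q3
Final state: q3
Accept states: {q3}

Yes, accepted (final state q3 is an accept state)


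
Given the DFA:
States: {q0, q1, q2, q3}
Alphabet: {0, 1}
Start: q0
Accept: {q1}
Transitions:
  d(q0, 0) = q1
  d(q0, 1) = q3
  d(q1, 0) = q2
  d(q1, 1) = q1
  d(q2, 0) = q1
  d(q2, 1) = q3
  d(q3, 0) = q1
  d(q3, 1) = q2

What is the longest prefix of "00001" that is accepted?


Run the DFA, marking each prefix where the state is accepting:
  "" -> q0 [reject]
  "0" -> q1 [accept]
  "00" -> q2 [reject]
  "000" -> q1 [accept]
  "0000" -> q2 [reject]
  "00001" -> q3 [reject]

"000"


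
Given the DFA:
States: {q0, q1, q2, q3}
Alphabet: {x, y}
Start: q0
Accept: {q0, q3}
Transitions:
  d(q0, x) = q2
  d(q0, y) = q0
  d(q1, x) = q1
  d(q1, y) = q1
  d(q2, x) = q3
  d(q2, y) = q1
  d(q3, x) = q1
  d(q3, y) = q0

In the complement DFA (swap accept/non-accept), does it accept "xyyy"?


Trace: q0 -> q2 -> q1 -> q1 -> q1
Final: q1
Original accept: {q0, q3}
Complement: q1 is not in original accept

Yes, complement accepts (original rejects)


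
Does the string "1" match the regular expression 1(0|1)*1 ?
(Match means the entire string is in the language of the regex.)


|string| = 1; first = '1'; last = '1'

No, "1" does not match 1(0|1)*1


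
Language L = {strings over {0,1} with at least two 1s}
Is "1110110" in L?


count('1') = 5

Yes, "1110110" is in L


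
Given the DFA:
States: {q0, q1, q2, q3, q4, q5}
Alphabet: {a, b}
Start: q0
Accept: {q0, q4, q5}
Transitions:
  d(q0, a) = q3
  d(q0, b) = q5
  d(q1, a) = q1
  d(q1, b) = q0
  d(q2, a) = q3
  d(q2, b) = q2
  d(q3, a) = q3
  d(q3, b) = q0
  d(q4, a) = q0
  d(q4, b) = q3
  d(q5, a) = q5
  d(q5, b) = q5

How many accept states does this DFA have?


Accept states listed: {q0, q4, q5}
Counting: q0(1) q4(2) q5(3)

3


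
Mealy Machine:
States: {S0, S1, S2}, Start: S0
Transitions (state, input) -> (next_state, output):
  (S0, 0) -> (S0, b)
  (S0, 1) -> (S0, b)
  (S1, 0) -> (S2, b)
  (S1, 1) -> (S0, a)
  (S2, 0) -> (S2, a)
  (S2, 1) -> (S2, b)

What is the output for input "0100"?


Step-by-step:
  (S0, 0) -> (S0, b)
  (S0, 1) -> (S0, b)
  (S0, 0) -> (S0, b)
  (S0, 0) -> (S0, b)

"bbbb"


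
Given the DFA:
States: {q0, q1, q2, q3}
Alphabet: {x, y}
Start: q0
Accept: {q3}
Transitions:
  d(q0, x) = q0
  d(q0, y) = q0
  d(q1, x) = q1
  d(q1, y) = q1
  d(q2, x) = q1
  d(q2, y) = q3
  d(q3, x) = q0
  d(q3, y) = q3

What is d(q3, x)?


Looking up transition d(q3, x)

q0


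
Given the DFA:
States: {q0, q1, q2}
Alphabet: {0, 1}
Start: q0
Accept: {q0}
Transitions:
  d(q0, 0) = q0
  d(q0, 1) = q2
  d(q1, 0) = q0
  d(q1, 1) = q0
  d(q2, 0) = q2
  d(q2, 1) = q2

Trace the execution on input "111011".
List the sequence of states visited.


Input: 111011
d(q0, 1) = q2
d(q2, 1) = q2
d(q2, 1) = q2
d(q2, 0) = q2
d(q2, 1) = q2
d(q2, 1) = q2


q0 -> q2 -> q2 -> q2 -> q2 -> q2 -> q2


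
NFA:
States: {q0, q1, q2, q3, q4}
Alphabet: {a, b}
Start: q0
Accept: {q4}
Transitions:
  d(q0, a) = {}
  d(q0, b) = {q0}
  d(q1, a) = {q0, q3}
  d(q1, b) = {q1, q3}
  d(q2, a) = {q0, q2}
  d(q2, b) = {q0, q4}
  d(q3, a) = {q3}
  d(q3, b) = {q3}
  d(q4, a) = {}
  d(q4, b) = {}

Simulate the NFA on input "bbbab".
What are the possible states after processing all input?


Start: {q0}
  --b--> {q0}
  --b--> {q0}
  --b--> {q0}
  --a--> {}
  --b--> {}

{} (empty set, no valid transitions)


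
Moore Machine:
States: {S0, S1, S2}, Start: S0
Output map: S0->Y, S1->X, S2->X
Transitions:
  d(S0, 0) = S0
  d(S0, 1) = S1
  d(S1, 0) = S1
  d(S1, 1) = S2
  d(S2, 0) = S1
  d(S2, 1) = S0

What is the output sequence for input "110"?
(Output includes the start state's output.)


Start: S0 (output Y)
  --1--> S1 (output X)
  --1--> S2 (output X)
  --0--> S1 (output X)

"YXXX"


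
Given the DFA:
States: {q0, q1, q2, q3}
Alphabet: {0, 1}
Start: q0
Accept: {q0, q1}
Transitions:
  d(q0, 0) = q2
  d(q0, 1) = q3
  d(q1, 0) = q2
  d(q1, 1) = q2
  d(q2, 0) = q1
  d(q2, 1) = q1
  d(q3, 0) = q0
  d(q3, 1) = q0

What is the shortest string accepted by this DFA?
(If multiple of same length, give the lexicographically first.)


BFS by string length (lex-first path to each state shown):
  len 0: q0<-""
Found accept state at length 0.

"" (empty string)


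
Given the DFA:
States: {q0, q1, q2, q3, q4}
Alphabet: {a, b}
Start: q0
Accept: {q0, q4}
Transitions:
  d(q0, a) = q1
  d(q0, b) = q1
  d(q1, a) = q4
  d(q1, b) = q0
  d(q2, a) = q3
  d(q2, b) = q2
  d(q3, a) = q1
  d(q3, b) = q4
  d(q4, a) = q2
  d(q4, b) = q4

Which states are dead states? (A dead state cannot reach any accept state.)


Forward reachability from each state:
  q0 -> reaches accept state q0 (live)
  q1 -> reaches accept state q0 (live)
  q2 -> reaches accept state q0 (live)
  q3 -> reaches accept state q0 (live)
  q4 -> reaches accept state q0 (live)

None (all states can reach an accept state)


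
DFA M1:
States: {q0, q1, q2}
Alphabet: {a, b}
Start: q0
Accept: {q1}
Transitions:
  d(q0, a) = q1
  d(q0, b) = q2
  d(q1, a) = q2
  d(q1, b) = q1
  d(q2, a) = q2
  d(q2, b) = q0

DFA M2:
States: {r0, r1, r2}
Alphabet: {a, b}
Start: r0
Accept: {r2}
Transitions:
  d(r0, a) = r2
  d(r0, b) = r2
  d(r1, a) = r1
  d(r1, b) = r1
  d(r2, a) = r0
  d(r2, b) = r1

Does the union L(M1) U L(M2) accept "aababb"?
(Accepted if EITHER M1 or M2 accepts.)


M1: final=q1 accepted=True
M2: final=r1 accepted=False

Yes, union accepts


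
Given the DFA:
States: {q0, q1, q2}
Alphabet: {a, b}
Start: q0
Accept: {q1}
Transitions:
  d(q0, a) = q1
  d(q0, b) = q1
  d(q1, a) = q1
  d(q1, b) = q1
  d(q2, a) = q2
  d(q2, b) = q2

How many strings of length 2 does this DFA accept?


Enumerating all length-2 strings:
  "aa" -> q1 [accept]
  "ab" -> q1 [accept]
  "ba" -> q1 [accept]
  "bb" -> q1 [accept]

4 out of 4


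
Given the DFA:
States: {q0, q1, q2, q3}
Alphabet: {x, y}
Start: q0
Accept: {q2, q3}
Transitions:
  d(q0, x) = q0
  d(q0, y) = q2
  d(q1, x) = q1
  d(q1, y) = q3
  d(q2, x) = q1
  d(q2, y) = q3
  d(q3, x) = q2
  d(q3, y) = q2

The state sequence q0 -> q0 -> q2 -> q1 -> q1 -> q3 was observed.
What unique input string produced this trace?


Trace back each transition to find the symbol:
  q0 --[x]--> q0
  q0 --[y]--> q2
  q2 --[x]--> q1
  q1 --[x]--> q1
  q1 --[y]--> q3

"xyxxy"


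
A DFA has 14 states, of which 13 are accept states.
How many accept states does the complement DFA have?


Complement swaps accept and non-accept states.
14 - 13 = 1

1


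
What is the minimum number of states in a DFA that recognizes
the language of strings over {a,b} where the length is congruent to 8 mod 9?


States track (length) mod 9.
Need 9 states: one per remainder 0..8; accept = remainder 8.

9


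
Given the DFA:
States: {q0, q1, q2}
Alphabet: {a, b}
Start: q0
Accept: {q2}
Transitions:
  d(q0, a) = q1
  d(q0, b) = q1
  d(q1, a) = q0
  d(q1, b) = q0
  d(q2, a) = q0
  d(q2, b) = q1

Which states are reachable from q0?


BFS from q0:
  layer 0: {q0}
  layer 1: {q1}

{q0, q1}


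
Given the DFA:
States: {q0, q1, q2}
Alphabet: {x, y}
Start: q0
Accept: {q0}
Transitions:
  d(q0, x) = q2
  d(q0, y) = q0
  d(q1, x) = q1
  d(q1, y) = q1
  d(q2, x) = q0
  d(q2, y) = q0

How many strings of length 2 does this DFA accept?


Enumerating all length-2 strings:
  "xx" -> q0 [accept]
  "xy" -> q0 [accept]
  "yx" -> q2 [reject]
  "yy" -> q0 [accept]

3 out of 4


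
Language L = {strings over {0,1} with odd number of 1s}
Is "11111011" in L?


count('1') = 7; 7 mod 2 = 1

Yes, "11111011" is in L


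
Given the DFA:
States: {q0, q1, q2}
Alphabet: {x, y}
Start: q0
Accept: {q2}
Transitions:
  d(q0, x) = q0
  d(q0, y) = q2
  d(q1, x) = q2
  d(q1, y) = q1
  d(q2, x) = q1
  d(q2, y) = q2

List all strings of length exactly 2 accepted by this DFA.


All strings of length 2: 4 total
Accepted: 2

"xy", "yy"


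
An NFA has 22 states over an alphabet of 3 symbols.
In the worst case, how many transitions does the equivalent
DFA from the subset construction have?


Subset construction: one DFA state per subset of NFA states = 2^22 = 4194304 states.
Each DFA state has 3 outgoing transitions: 4194304 * 3 = 12582912

12582912


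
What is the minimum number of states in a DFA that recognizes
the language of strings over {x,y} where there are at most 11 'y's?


States: count = 0, 1, ..., 11 (all accepting; 12 states), plus a dead state for count > 11.
Total: 12 + 1 = 13.

13


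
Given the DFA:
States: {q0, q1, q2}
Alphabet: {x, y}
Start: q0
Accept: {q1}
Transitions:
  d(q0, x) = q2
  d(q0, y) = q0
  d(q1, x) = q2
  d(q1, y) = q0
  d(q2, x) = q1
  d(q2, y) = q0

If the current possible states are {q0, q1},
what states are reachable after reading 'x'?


Apply transition on 'x' from each current state:
  d(q0, x) = q2
  d(q1, x) = q2

{q2}


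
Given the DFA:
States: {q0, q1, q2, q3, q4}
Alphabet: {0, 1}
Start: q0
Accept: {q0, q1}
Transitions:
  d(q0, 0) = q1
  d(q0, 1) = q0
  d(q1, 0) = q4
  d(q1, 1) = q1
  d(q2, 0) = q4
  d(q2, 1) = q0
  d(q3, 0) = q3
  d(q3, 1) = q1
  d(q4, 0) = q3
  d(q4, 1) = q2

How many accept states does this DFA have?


Accept states listed: {q0, q1}
Counting: q0(1) q1(2)

2


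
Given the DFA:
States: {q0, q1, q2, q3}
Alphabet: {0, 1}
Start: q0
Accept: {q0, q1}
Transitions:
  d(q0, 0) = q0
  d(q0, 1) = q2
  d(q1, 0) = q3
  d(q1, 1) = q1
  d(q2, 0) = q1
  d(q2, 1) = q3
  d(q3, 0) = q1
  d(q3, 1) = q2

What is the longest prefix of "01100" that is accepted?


Run the DFA, marking each prefix where the state is accepting:
  "" -> q0 [accept]
  "0" -> q0 [accept]
  "01" -> q2 [reject]
  "011" -> q3 [reject]
  "0110" -> q1 [accept]
  "01100" -> q3 [reject]

"0110"


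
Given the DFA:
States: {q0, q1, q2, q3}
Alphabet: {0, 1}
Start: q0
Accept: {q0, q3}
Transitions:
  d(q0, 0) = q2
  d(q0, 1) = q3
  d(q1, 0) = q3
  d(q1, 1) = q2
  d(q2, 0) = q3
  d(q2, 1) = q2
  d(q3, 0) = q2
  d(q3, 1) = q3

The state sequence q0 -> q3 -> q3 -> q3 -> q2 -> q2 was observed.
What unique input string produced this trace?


Trace back each transition to find the symbol:
  q0 --[1]--> q3
  q3 --[1]--> q3
  q3 --[1]--> q3
  q3 --[0]--> q2
  q2 --[1]--> q2

"11101"


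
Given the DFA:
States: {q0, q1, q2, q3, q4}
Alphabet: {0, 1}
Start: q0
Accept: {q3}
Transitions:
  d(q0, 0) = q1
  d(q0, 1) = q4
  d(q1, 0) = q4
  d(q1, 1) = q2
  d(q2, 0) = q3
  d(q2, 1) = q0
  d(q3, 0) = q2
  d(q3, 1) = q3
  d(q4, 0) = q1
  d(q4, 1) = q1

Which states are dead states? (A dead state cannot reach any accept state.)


Forward reachability from each state:
  q0 -> reaches accept state q3 (live)
  q1 -> reaches accept state q3 (live)
  q2 -> reaches accept state q3 (live)
  q3 -> reaches accept state q3 (live)
  q4 -> reaches accept state q3 (live)

None (all states can reach an accept state)


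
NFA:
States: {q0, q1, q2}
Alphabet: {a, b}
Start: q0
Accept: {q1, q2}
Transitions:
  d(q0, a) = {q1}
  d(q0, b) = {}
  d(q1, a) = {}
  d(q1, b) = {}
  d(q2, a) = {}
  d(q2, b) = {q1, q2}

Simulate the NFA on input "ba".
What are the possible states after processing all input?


Start: {q0}
  --b--> {}
  --a--> {}

{} (empty set, no valid transitions)


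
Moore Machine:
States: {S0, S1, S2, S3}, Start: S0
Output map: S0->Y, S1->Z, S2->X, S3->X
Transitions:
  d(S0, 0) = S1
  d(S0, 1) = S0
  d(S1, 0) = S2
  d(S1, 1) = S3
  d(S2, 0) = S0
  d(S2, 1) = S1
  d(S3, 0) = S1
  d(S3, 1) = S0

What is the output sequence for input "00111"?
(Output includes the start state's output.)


Start: S0 (output Y)
  --0--> S1 (output Z)
  --0--> S2 (output X)
  --1--> S1 (output Z)
  --1--> S3 (output X)
  --1--> S0 (output Y)

"YZXZXY"
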